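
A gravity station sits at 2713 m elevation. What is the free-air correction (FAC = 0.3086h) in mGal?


FAC = 0.3086 * h
= 0.3086 * 2713
= 837.2318 mGal

837.2318


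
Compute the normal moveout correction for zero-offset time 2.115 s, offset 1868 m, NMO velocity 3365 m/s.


x/Vnmo = 1868/3365 = 0.555126
(x/Vnmo)^2 = 0.308165
t0^2 = 4.473225
sqrt(4.473225 + 0.308165) = 2.186639
dt = 2.186639 - 2.115 = 0.071639

0.071639


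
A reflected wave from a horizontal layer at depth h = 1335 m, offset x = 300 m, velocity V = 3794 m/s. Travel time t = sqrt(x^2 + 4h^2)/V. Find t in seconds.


x^2 + 4h^2 = 300^2 + 4*1335^2 = 90000 + 7128900 = 7218900
sqrt(7218900) = 2686.8011
t = 2686.8011 / 3794 = 0.7082 s

0.7082


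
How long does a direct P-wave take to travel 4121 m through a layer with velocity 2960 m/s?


t = x / V
= 4121 / 2960
= 1.3922 s

1.3922


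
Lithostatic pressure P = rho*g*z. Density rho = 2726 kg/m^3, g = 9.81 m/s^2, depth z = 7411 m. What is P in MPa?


P = rho * g * z / 1e6
= 2726 * 9.81 * 7411 / 1e6
= 198185406.66 / 1e6
= 198.1854 MPa

198.1854


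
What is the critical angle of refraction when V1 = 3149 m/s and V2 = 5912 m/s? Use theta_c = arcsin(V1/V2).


V1/V2 = 3149/5912 = 0.532645
theta_c = arcsin(0.532645) = 32.1844 degrees

32.1844


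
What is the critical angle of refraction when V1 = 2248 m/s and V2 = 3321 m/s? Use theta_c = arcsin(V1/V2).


V1/V2 = 2248/3321 = 0.676905
theta_c = arcsin(0.676905) = 42.6022 degrees

42.6022


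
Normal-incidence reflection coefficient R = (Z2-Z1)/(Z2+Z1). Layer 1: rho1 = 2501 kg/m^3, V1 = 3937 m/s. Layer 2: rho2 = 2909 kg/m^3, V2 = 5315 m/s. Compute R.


Z1 = 2501 * 3937 = 9846437
Z2 = 2909 * 5315 = 15461335
R = (15461335 - 9846437) / (15461335 + 9846437) = 5614898 / 25307772 = 0.2219

0.2219


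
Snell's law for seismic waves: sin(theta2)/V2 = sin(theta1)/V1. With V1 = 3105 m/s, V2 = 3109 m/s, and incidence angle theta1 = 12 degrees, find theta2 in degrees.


sin(theta1) = sin(12 deg) = 0.207912
sin(theta2) = V2/V1 * sin(theta1) = 3109/3105 * 0.207912 = 0.20818
theta2 = arcsin(0.20818) = 12.0157 degrees

12.0157


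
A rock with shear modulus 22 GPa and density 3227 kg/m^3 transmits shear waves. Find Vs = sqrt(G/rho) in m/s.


Convert G to Pa: G = 22e9 Pa
Compute G/rho = 22e9 / 3227 = 6817477.5333
Vs = sqrt(6817477.5333) = 2611.03 m/s

2611.03


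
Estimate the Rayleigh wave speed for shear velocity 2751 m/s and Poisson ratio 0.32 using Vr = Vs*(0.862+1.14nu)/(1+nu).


Numerator factor = 0.862 + 1.14*0.32 = 1.2268
Denominator = 1 + 0.32 = 1.32
Vr = 2751 * 1.2268 / 1.32 = 2556.76 m/s

2556.76


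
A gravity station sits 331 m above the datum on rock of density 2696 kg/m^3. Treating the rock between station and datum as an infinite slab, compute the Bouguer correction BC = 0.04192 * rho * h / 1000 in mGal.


BC = 0.04192 * rho * h / 1000
= 0.04192 * 2696 * 331 / 1000
= 37.4084 mGal

37.4084


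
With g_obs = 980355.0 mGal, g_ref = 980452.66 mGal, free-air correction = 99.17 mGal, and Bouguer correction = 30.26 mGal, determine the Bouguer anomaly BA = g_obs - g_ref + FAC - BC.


BA = g_obs - g_ref + FAC - BC
= 980355.0 - 980452.66 + 99.17 - 30.26
= -28.75 mGal

-28.75


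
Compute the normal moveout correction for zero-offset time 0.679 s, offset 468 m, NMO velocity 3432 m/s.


x/Vnmo = 468/3432 = 0.136364
(x/Vnmo)^2 = 0.018595
t0^2 = 0.461041
sqrt(0.461041 + 0.018595) = 0.692558
dt = 0.692558 - 0.679 = 0.013558

0.013558


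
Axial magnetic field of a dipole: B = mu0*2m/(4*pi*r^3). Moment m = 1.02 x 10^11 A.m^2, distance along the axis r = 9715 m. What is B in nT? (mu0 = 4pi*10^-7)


m = 1.02 x 10^11 = 102000000000 A.m^2
2m = 204000000000 A.m^2
r^3 = 9715^3 = 916913600875
B = (4pi*10^-7) * 204000000000 / (4*pi * 916913600875) * 1e9
= 256353.960533 / 11522276129941.86 * 1e9
= 22.2486 nT

22.2486


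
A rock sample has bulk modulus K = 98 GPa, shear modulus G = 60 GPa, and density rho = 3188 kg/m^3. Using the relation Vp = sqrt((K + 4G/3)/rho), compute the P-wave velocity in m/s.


First compute the effective modulus:
K + 4G/3 = 98e9 + 4*60e9/3 = 178000000000.0 Pa
Then divide by density:
178000000000.0 / 3188 = 55834378.921 Pa/(kg/m^3)
Take the square root:
Vp = sqrt(55834378.921) = 7472.24 m/s

7472.24


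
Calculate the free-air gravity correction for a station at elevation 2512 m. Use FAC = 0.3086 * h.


FAC = 0.3086 * h
= 0.3086 * 2512
= 775.2032 mGal

775.2032


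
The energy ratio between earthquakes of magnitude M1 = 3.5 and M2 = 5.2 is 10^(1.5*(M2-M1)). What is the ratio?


M2 - M1 = 5.2 - 3.5 = 1.7
1.5 * 1.7 = 2.55
ratio = 10^2.55 = 354.81

354.81


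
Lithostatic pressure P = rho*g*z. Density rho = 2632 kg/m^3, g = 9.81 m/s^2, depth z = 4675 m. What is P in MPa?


P = rho * g * z / 1e6
= 2632 * 9.81 * 4675 / 1e6
= 120708126.0 / 1e6
= 120.7081 MPa

120.7081


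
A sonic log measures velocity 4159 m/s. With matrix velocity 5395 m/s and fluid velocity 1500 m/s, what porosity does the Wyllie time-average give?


1/V - 1/Vm = 1/4159 - 1/5395 = 5.509e-05
1/Vf - 1/Vm = 1/1500 - 1/5395 = 0.00048131
phi = 5.509e-05 / 0.00048131 = 0.1144

0.1144


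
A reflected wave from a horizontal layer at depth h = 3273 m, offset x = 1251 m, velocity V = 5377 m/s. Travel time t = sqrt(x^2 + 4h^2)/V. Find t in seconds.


x^2 + 4h^2 = 1251^2 + 4*3273^2 = 1565001 + 42850116 = 44415117
sqrt(44415117) = 6664.4667
t = 6664.4667 / 5377 = 1.2394 s

1.2394


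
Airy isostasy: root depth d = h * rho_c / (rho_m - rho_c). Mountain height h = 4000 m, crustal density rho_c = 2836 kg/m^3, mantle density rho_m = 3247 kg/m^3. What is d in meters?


rho_m - rho_c = 3247 - 2836 = 411
d = 4000 * 2836 / 411
= 11344000 / 411
= 27600.97 m

27600.97


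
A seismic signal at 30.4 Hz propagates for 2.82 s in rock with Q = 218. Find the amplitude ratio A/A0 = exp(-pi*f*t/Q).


pi*f*t/Q = pi*30.4*2.82/218 = 1.235424
A/A0 = exp(-1.235424) = 0.290711

0.290711


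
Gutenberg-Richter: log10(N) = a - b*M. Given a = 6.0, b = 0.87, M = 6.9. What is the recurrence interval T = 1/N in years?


log10(N) = 6.0 - 0.87*6.9 = -0.003
N = 10^-0.003 = 0.993116
T = 1/N = 1/0.993116 = 1.0069 years

1.0069


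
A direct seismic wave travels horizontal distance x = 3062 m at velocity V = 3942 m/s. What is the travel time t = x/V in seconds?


t = x / V
= 3062 / 3942
= 0.7768 s

0.7768


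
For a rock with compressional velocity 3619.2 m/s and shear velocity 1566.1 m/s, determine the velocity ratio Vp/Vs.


Vp/Vs = 3619.2 / 1566.1
= 2.311

2.311


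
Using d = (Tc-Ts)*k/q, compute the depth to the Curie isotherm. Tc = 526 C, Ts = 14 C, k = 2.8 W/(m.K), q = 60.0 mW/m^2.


T_Curie - T_surf = 526 - 14 = 512 C
Convert q to W/m^2: 60.0 mW/m^2 = 0.06 W/m^2
d = 512 * 2.8 / 0.06 = 23893.33 m

23893.33


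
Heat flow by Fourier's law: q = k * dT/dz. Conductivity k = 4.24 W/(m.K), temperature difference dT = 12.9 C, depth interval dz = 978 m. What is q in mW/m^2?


q = k * dT / dz * 1000
= 4.24 * 12.9 / 978 * 1000
= 0.055926 * 1000
= 55.9264 mW/m^2

55.9264


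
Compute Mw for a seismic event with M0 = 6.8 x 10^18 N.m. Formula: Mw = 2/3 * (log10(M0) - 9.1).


log10(M0) = log10(6.8 x 10^18) = 18.8325
Mw = 2/3 * (18.8325 - 9.1)
= 2/3 * 9.7325
= 6.49

6.49


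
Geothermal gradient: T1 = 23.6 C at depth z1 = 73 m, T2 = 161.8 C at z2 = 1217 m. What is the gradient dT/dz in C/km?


dT = 161.8 - 23.6 = 138.2 C
dz = 1217 - 73 = 1144 m
gradient = dT/dz * 1000 = 138.2/1144 * 1000 = 120.8042 C/km

120.8042


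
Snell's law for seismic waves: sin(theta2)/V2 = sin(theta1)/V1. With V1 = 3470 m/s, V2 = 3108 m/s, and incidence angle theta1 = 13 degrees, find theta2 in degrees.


sin(theta1) = sin(13 deg) = 0.224951
sin(theta2) = V2/V1 * sin(theta1) = 3108/3470 * 0.224951 = 0.201484
theta2 = arcsin(0.201484) = 11.6237 degrees

11.6237


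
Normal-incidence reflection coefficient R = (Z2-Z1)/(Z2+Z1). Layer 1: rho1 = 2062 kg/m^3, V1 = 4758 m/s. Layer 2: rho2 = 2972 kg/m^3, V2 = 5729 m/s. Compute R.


Z1 = 2062 * 4758 = 9810996
Z2 = 2972 * 5729 = 17026588
R = (17026588 - 9810996) / (17026588 + 9810996) = 7215592 / 26837584 = 0.2689

0.2689


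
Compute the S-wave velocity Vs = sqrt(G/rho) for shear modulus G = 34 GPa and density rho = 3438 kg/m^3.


Convert G to Pa: G = 34e9 Pa
Compute G/rho = 34e9 / 3438 = 9889470.6225
Vs = sqrt(9889470.6225) = 3144.75 m/s

3144.75


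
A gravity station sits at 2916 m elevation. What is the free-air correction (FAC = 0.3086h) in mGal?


FAC = 0.3086 * h
= 0.3086 * 2916
= 899.8776 mGal

899.8776


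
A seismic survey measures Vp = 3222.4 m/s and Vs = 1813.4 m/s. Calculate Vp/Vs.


Vp/Vs = 3222.4 / 1813.4
= 1.777

1.777


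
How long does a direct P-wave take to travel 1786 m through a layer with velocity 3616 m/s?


t = x / V
= 1786 / 3616
= 0.4939 s

0.4939


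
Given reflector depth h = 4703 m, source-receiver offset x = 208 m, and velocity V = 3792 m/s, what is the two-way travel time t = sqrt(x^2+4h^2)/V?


x^2 + 4h^2 = 208^2 + 4*4703^2 = 43264 + 88472836 = 88516100
sqrt(88516100) = 9408.2995
t = 9408.2995 / 3792 = 2.4811 s

2.4811


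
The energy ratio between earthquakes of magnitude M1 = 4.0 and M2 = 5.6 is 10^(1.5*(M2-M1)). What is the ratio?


M2 - M1 = 5.6 - 4.0 = 1.6
1.5 * 1.6 = 2.4
ratio = 10^2.4 = 251.19

251.19


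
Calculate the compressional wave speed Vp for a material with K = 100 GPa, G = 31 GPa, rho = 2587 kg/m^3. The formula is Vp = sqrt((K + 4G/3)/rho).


First compute the effective modulus:
K + 4G/3 = 100e9 + 4*31e9/3 = 141333333333.33 Pa
Then divide by density:
141333333333.33 / 2587 = 54632135.0341 Pa/(kg/m^3)
Take the square root:
Vp = sqrt(54632135.0341) = 7391.36 m/s

7391.36


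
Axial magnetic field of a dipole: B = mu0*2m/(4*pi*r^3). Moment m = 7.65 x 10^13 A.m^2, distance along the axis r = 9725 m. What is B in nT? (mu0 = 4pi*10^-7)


m = 7.65 x 10^13 = 76500000000000 A.m^2
2m = 153000000000000 A.m^2
r^3 = 9725^3 = 919747953125
B = (4pi*10^-7) * 153000000000000 / (4*pi * 919747953125) * 1e9
= 192265470.399695 / 11557893650767.0 * 1e9
= 16634.9922 nT

16634.9922


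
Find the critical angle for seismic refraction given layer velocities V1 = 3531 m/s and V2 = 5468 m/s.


V1/V2 = 3531/5468 = 0.645757
theta_c = arcsin(0.645757) = 40.2225 degrees

40.2225


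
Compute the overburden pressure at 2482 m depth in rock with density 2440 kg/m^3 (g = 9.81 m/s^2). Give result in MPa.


P = rho * g * z / 1e6
= 2440 * 9.81 * 2482 / 1e6
= 59410144.8 / 1e6
= 59.4101 MPa

59.4101


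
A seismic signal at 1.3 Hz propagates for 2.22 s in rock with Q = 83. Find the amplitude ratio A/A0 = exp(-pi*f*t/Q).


pi*f*t/Q = pi*1.3*2.22/83 = 0.109237
A/A0 = exp(-0.109237) = 0.896518

0.896518


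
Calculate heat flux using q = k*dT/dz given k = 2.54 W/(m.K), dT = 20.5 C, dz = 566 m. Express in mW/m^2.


q = k * dT / dz * 1000
= 2.54 * 20.5 / 566 * 1000
= 0.091996 * 1000
= 91.9965 mW/m^2

91.9965


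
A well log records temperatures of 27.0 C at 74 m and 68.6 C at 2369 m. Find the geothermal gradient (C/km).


dT = 68.6 - 27.0 = 41.6 C
dz = 2369 - 74 = 2295 m
gradient = dT/dz * 1000 = 41.6/2295 * 1000 = 18.1264 C/km

18.1264


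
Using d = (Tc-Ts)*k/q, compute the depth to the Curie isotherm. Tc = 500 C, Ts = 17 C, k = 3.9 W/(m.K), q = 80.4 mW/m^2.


T_Curie - T_surf = 500 - 17 = 483 C
Convert q to W/m^2: 80.4 mW/m^2 = 0.0804 W/m^2
d = 483 * 3.9 / 0.0804 = 23429.1 m

23429.1


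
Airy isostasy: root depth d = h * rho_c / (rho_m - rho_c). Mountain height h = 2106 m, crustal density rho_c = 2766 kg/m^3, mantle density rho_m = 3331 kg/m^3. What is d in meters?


rho_m - rho_c = 3331 - 2766 = 565
d = 2106 * 2766 / 565
= 5825196 / 565
= 10310.08 m

10310.08


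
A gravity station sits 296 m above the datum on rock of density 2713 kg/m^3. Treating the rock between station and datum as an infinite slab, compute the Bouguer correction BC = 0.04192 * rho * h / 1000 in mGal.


BC = 0.04192 * rho * h / 1000
= 0.04192 * 2713 * 296 / 1000
= 33.6638 mGal

33.6638


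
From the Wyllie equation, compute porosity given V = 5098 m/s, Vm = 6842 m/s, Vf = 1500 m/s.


1/V - 1/Vm = 1/5098 - 1/6842 = 5e-05
1/Vf - 1/Vm = 1/1500 - 1/6842 = 0.00052051
phi = 5e-05 / 0.00052051 = 0.0961

0.0961


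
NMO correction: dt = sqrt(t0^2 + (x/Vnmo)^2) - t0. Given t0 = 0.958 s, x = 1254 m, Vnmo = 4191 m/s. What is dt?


x/Vnmo = 1254/4191 = 0.299213
(x/Vnmo)^2 = 0.089528
t0^2 = 0.917764
sqrt(0.917764 + 0.089528) = 1.003639
dt = 1.003639 - 0.958 = 0.045639

0.045639


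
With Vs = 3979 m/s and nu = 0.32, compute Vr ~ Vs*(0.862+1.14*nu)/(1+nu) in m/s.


Numerator factor = 0.862 + 1.14*0.32 = 1.2268
Denominator = 1 + 0.32 = 1.32
Vr = 3979 * 1.2268 / 1.32 = 3698.06 m/s

3698.06


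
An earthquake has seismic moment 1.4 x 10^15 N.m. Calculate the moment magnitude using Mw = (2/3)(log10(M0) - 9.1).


log10(M0) = log10(1.4 x 10^15) = 15.1461
Mw = 2/3 * (15.1461 - 9.1)
= 2/3 * 6.0461
= 4.03

4.03


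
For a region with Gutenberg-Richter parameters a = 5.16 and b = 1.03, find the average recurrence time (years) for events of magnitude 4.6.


log10(N) = 5.16 - 1.03*4.6 = 0.422
N = 10^0.422 = 2.642409
T = 1/N = 1/2.642409 = 0.3784 years

0.3784


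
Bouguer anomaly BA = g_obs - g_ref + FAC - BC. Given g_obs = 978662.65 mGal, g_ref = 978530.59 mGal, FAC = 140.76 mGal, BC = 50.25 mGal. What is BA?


BA = g_obs - g_ref + FAC - BC
= 978662.65 - 978530.59 + 140.76 - 50.25
= 222.57 mGal

222.57


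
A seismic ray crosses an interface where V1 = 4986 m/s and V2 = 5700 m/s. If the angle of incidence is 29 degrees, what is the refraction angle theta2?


sin(theta1) = sin(29 deg) = 0.48481
sin(theta2) = V2/V1 * sin(theta1) = 5700/4986 * 0.48481 = 0.554235
theta2 = arcsin(0.554235) = 33.658 degrees

33.658


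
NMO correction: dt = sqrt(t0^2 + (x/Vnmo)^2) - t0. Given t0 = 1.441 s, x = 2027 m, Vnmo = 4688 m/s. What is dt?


x/Vnmo = 2027/4688 = 0.432381
(x/Vnmo)^2 = 0.186953
t0^2 = 2.076481
sqrt(2.076481 + 0.186953) = 1.504471
dt = 1.504471 - 1.441 = 0.063471

0.063471


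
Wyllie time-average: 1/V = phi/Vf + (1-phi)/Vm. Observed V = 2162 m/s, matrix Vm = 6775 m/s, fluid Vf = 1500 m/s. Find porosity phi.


1/V - 1/Vm = 1/2162 - 1/6775 = 0.00031493
1/Vf - 1/Vm = 1/1500 - 1/6775 = 0.00051907
phi = 0.00031493 / 0.00051907 = 0.6067

0.6067


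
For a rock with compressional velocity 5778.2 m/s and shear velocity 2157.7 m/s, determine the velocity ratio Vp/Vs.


Vp/Vs = 5778.2 / 2157.7
= 2.6779

2.6779


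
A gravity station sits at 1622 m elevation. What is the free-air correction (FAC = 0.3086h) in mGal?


FAC = 0.3086 * h
= 0.3086 * 1622
= 500.5492 mGal

500.5492


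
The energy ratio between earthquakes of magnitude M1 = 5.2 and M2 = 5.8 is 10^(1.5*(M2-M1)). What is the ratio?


M2 - M1 = 5.8 - 5.2 = 0.6
1.5 * 0.6 = 0.9
ratio = 10^0.9 = 7.94

7.94


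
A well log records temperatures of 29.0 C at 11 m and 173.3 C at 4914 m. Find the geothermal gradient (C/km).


dT = 173.3 - 29.0 = 144.3 C
dz = 4914 - 11 = 4903 m
gradient = dT/dz * 1000 = 144.3/4903 * 1000 = 29.431 C/km

29.431


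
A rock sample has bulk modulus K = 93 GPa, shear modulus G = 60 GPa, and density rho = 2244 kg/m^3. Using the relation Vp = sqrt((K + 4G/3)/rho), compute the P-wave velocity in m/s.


First compute the effective modulus:
K + 4G/3 = 93e9 + 4*60e9/3 = 173000000000.0 Pa
Then divide by density:
173000000000.0 / 2244 = 77094474.1533 Pa/(kg/m^3)
Take the square root:
Vp = sqrt(77094474.1533) = 8780.35 m/s

8780.35


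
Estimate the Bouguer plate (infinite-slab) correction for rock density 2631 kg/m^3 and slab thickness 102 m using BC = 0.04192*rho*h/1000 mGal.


BC = 0.04192 * rho * h / 1000
= 0.04192 * 2631 * 102 / 1000
= 11.2497 mGal

11.2497


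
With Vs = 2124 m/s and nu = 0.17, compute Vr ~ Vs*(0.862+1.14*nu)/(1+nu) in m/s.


Numerator factor = 0.862 + 1.14*0.17 = 1.0558
Denominator = 1 + 0.17 = 1.17
Vr = 2124 * 1.0558 / 1.17 = 1916.68 m/s

1916.68


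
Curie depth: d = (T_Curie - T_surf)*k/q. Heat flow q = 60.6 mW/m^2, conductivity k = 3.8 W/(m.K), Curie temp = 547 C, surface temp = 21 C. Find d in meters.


T_Curie - T_surf = 547 - 21 = 526 C
Convert q to W/m^2: 60.6 mW/m^2 = 0.0606 W/m^2
d = 526 * 3.8 / 0.0606 = 32983.5 m

32983.5


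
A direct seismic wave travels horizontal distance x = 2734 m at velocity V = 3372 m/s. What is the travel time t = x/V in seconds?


t = x / V
= 2734 / 3372
= 0.8108 s

0.8108


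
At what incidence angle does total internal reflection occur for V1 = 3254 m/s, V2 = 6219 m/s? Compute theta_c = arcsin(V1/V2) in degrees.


V1/V2 = 3254/6219 = 0.523235
theta_c = arcsin(0.523235) = 31.5495 degrees

31.5495


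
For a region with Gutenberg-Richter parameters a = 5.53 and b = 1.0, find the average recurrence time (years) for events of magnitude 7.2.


log10(N) = 5.53 - 1.0*7.2 = -1.67
N = 10^-1.67 = 0.02138
T = 1/N = 1/0.02138 = 46.7735 years

46.7735


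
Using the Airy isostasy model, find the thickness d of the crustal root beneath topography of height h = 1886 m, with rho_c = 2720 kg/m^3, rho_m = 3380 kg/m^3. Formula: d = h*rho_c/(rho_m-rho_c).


rho_m - rho_c = 3380 - 2720 = 660
d = 1886 * 2720 / 660
= 5129920 / 660
= 7772.61 m

7772.61


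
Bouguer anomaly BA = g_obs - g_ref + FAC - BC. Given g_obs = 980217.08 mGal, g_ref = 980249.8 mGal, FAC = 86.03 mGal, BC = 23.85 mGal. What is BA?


BA = g_obs - g_ref + FAC - BC
= 980217.08 - 980249.8 + 86.03 - 23.85
= 29.46 mGal

29.46


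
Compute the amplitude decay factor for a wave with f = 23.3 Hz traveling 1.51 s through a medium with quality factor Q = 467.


pi*f*t/Q = pi*23.3*1.51/467 = 0.236682
A/A0 = exp(-0.236682) = 0.789242

0.789242


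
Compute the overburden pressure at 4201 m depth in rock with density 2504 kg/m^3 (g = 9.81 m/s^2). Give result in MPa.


P = rho * g * z / 1e6
= 2504 * 9.81 * 4201 / 1e6
= 103194372.24 / 1e6
= 103.1944 MPa

103.1944


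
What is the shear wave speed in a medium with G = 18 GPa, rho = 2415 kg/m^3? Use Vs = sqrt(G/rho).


Convert G to Pa: G = 18e9 Pa
Compute G/rho = 18e9 / 2415 = 7453416.1491
Vs = sqrt(7453416.1491) = 2730.09 m/s

2730.09


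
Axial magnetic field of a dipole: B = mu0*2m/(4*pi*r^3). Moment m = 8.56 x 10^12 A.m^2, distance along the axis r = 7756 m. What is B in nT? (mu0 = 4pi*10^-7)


m = 8.56 x 10^12 = 8560000000000 A.m^2
2m = 17120000000000 A.m^2
r^3 = 7756^3 = 466566337216
B = (4pi*10^-7) * 17120000000000 / (4*pi * 466566337216) * 1e9
= 21513626.491783 / 5863045509640.33 * 1e9
= 3669.3603 nT

3669.3603


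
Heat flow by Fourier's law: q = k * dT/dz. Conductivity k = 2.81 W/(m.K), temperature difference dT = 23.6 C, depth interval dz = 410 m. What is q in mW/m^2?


q = k * dT / dz * 1000
= 2.81 * 23.6 / 410 * 1000
= 0.161746 * 1000
= 161.7463 mW/m^2

161.7463


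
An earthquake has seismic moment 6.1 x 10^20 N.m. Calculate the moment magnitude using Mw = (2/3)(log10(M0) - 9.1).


log10(M0) = log10(6.1 x 10^20) = 20.7853
Mw = 2/3 * (20.7853 - 9.1)
= 2/3 * 11.6853
= 7.79

7.79


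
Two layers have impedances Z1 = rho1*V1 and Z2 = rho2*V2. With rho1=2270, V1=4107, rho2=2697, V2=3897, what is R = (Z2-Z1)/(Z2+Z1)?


Z1 = 2270 * 4107 = 9322890
Z2 = 2697 * 3897 = 10510209
R = (10510209 - 9322890) / (10510209 + 9322890) = 1187319 / 19833099 = 0.0599

0.0599


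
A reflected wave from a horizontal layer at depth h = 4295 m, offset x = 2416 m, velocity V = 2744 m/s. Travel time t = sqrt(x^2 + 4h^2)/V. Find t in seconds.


x^2 + 4h^2 = 2416^2 + 4*4295^2 = 5837056 + 73788100 = 79625156
sqrt(79625156) = 8923.2929
t = 8923.2929 / 2744 = 3.2519 s

3.2519


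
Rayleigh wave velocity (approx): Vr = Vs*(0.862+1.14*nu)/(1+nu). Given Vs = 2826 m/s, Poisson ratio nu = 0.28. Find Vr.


Numerator factor = 0.862 + 1.14*0.28 = 1.1812
Denominator = 1 + 0.28 = 1.28
Vr = 2826 * 1.1812 / 1.28 = 2607.87 m/s

2607.87


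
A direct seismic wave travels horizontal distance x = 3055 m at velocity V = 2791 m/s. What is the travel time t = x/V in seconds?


t = x / V
= 3055 / 2791
= 1.0946 s

1.0946


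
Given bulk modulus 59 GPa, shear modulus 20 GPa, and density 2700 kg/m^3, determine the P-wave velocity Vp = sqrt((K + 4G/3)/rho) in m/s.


First compute the effective modulus:
K + 4G/3 = 59e9 + 4*20e9/3 = 85666666666.67 Pa
Then divide by density:
85666666666.67 / 2700 = 31728395.0617 Pa/(kg/m^3)
Take the square root:
Vp = sqrt(31728395.0617) = 5632.8 m/s

5632.8


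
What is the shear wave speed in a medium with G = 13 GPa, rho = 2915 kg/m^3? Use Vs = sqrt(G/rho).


Convert G to Pa: G = 13e9 Pa
Compute G/rho = 13e9 / 2915 = 4459691.2521
Vs = sqrt(4459691.2521) = 2111.8 m/s

2111.8


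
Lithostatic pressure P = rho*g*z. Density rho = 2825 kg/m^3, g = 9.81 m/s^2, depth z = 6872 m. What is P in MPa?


P = rho * g * z / 1e6
= 2825 * 9.81 * 6872 / 1e6
= 190445454.0 / 1e6
= 190.4455 MPa

190.4455


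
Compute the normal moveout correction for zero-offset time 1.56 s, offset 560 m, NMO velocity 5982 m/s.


x/Vnmo = 560/5982 = 0.093614
(x/Vnmo)^2 = 0.008764
t0^2 = 2.4336
sqrt(2.4336 + 0.008764) = 1.562806
dt = 1.562806 - 1.56 = 0.002806

0.002806


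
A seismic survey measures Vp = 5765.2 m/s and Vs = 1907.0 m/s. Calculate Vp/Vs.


Vp/Vs = 5765.2 / 1907.0
= 3.0232

3.0232


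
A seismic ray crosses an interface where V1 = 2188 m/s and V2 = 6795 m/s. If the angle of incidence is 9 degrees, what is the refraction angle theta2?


sin(theta1) = sin(9 deg) = 0.156434
sin(theta2) = V2/V1 * sin(theta1) = 6795/2188 * 0.156434 = 0.485819
theta2 = arcsin(0.485819) = 29.0662 degrees

29.0662


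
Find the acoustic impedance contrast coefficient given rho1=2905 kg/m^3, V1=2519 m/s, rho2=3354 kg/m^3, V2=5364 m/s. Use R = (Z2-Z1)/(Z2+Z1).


Z1 = 2905 * 2519 = 7317695
Z2 = 3354 * 5364 = 17990856
R = (17990856 - 7317695) / (17990856 + 7317695) = 10673161 / 25308551 = 0.4217

0.4217


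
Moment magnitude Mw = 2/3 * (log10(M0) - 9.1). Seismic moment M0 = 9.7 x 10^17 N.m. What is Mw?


log10(M0) = log10(9.7 x 10^17) = 17.9868
Mw = 2/3 * (17.9868 - 9.1)
= 2/3 * 8.8868
= 5.92

5.92


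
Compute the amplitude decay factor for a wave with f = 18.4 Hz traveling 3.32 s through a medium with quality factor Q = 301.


pi*f*t/Q = pi*18.4*3.32/301 = 0.637587
A/A0 = exp(-0.637587) = 0.528566

0.528566


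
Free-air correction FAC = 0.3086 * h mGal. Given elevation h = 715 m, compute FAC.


FAC = 0.3086 * h
= 0.3086 * 715
= 220.649 mGal

220.649


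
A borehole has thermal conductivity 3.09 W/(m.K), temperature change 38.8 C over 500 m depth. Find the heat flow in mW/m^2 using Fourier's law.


q = k * dT / dz * 1000
= 3.09 * 38.8 / 500 * 1000
= 0.239784 * 1000
= 239.784 mW/m^2

239.784


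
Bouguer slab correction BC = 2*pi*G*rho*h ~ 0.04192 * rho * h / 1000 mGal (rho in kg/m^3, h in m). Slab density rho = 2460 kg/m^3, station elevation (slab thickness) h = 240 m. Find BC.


BC = 0.04192 * rho * h / 1000
= 0.04192 * 2460 * 240 / 1000
= 24.7496 mGal

24.7496


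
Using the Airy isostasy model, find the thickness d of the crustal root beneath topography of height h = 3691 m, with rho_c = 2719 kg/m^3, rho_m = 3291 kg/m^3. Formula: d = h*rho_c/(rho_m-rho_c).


rho_m - rho_c = 3291 - 2719 = 572
d = 3691 * 2719 / 572
= 10035829 / 572
= 17545.16 m

17545.16


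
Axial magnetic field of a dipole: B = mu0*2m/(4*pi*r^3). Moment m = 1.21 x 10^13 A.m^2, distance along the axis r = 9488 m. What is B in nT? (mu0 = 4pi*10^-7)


m = 1.21 x 10^13 = 12100000000000 A.m^2
2m = 24200000000000 A.m^2
r^3 = 9488^3 = 854130102272
B = (4pi*10^-7) * 24200000000000 / (4*pi * 854130102272) * 1e9
= 30410616.886749 / 10733315418030.46 * 1e9
= 2833.292 nT

2833.292


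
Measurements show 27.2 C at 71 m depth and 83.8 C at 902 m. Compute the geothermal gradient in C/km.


dT = 83.8 - 27.2 = 56.6 C
dz = 902 - 71 = 831 m
gradient = dT/dz * 1000 = 56.6/831 * 1000 = 68.1107 C/km

68.1107


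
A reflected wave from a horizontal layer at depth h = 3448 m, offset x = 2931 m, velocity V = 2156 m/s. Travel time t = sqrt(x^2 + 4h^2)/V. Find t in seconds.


x^2 + 4h^2 = 2931^2 + 4*3448^2 = 8590761 + 47554816 = 56145577
sqrt(56145577) = 7493.0352
t = 7493.0352 / 2156 = 3.4754 s

3.4754


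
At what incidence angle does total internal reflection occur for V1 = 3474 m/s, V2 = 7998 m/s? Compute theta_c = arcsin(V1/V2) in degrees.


V1/V2 = 3474/7998 = 0.434359
theta_c = arcsin(0.434359) = 25.7445 degrees

25.7445


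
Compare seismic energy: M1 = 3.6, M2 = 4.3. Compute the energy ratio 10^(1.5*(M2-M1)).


M2 - M1 = 4.3 - 3.6 = 0.7
1.5 * 0.7 = 1.05
ratio = 10^1.05 = 11.22

11.22


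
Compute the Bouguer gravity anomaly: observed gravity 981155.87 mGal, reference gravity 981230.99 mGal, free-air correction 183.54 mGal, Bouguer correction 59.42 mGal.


BA = g_obs - g_ref + FAC - BC
= 981155.87 - 981230.99 + 183.54 - 59.42
= 49.0 mGal

49.0


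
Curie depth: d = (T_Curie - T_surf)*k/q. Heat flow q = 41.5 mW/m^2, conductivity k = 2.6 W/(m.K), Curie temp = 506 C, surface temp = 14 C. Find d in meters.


T_Curie - T_surf = 506 - 14 = 492 C
Convert q to W/m^2: 41.5 mW/m^2 = 0.0415 W/m^2
d = 492 * 2.6 / 0.0415 = 30824.1 m

30824.1


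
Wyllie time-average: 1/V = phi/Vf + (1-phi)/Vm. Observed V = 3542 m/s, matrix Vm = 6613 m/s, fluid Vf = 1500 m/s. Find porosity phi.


1/V - 1/Vm = 1/3542 - 1/6613 = 0.00013111
1/Vf - 1/Vm = 1/1500 - 1/6613 = 0.00051545
phi = 0.00013111 / 0.00051545 = 0.2544

0.2544


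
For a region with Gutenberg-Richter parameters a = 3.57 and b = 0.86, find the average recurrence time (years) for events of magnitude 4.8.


log10(N) = 3.57 - 0.86*4.8 = -0.558
N = 10^-0.558 = 0.276694
T = 1/N = 1/0.276694 = 3.6141 years

3.6141


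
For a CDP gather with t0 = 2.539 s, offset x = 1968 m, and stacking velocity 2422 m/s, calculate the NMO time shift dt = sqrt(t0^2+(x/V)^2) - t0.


x/Vnmo = 1968/2422 = 0.812552
(x/Vnmo)^2 = 0.66024
t0^2 = 6.446521
sqrt(6.446521 + 0.66024) = 2.665851
dt = 2.665851 - 2.539 = 0.126851

0.126851


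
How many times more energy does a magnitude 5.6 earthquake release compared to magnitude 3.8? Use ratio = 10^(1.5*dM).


M2 - M1 = 5.6 - 3.8 = 1.8
1.5 * 1.8 = 2.7
ratio = 10^2.7 = 501.19

501.19


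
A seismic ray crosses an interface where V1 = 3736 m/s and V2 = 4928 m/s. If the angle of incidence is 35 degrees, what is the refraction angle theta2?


sin(theta1) = sin(35 deg) = 0.573576
sin(theta2) = V2/V1 * sin(theta1) = 4928/3736 * 0.573576 = 0.75658
theta2 = arcsin(0.75658) = 49.1637 degrees

49.1637


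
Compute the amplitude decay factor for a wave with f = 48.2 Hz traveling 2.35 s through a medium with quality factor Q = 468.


pi*f*t/Q = pi*48.2*2.35/468 = 0.760359
A/A0 = exp(-0.760359) = 0.467498

0.467498


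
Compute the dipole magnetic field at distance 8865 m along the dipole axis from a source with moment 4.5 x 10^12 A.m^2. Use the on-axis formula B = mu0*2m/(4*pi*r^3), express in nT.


m = 4.5 x 10^12 = 4500000000000 A.m^2
2m = 9000000000000 A.m^2
r^3 = 8865^3 = 696684614625
B = (4pi*10^-7) * 9000000000000 / (4*pi * 696684614625) * 1e9
= 11309733.552923 / 8754797068699.74 * 1e9
= 1291.8327 nT

1291.8327


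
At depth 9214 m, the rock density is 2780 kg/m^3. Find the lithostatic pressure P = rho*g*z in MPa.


P = rho * g * z / 1e6
= 2780 * 9.81 * 9214 / 1e6
= 251282365.2 / 1e6
= 251.2824 MPa

251.2824


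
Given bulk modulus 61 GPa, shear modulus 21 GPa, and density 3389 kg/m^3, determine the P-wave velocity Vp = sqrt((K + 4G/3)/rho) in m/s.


First compute the effective modulus:
K + 4G/3 = 61e9 + 4*21e9/3 = 89000000000.0 Pa
Then divide by density:
89000000000.0 / 3389 = 26261434.0513 Pa/(kg/m^3)
Take the square root:
Vp = sqrt(26261434.0513) = 5124.59 m/s

5124.59


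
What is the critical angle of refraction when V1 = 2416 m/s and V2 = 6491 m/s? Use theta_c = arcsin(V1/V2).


V1/V2 = 2416/6491 = 0.372208
theta_c = arcsin(0.372208) = 21.8518 degrees

21.8518


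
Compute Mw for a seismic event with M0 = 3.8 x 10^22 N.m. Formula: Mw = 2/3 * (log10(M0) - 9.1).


log10(M0) = log10(3.8 x 10^22) = 22.5798
Mw = 2/3 * (22.5798 - 9.1)
= 2/3 * 13.4798
= 8.99

8.99


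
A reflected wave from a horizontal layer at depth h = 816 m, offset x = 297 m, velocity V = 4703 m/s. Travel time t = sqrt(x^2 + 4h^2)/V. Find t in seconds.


x^2 + 4h^2 = 297^2 + 4*816^2 = 88209 + 2663424 = 2751633
sqrt(2751633) = 1658.8047
t = 1658.8047 / 4703 = 0.3527 s

0.3527


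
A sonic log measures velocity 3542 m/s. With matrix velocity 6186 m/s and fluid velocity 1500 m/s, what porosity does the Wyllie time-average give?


1/V - 1/Vm = 1/3542 - 1/6186 = 0.00012067
1/Vf - 1/Vm = 1/1500 - 1/6186 = 0.00050501
phi = 0.00012067 / 0.00050501 = 0.2389

0.2389


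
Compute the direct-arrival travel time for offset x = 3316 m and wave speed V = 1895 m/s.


t = x / V
= 3316 / 1895
= 1.7499 s

1.7499


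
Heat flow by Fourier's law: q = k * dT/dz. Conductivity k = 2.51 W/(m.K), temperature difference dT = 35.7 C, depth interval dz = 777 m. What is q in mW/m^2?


q = k * dT / dz * 1000
= 2.51 * 35.7 / 777 * 1000
= 0.115324 * 1000
= 115.3243 mW/m^2

115.3243


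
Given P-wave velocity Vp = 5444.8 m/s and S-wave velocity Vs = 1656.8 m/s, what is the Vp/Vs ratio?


Vp/Vs = 5444.8 / 1656.8
= 3.2863

3.2863


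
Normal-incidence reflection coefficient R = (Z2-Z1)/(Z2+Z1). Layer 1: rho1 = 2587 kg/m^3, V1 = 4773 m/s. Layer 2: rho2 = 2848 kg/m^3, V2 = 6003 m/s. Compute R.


Z1 = 2587 * 4773 = 12347751
Z2 = 2848 * 6003 = 17096544
R = (17096544 - 12347751) / (17096544 + 12347751) = 4748793 / 29444295 = 0.1613

0.1613


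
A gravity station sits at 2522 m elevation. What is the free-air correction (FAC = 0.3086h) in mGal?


FAC = 0.3086 * h
= 0.3086 * 2522
= 778.2892 mGal

778.2892


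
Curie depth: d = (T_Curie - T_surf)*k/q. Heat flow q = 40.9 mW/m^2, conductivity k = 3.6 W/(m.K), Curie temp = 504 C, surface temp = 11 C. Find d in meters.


T_Curie - T_surf = 504 - 11 = 493 C
Convert q to W/m^2: 40.9 mW/m^2 = 0.0409 W/m^2
d = 493 * 3.6 / 0.0409 = 43393.64 m

43393.64


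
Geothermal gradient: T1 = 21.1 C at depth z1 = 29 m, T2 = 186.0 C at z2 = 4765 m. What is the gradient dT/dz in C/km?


dT = 186.0 - 21.1 = 164.9 C
dz = 4765 - 29 = 4736 m
gradient = dT/dz * 1000 = 164.9/4736 * 1000 = 34.8184 C/km

34.8184


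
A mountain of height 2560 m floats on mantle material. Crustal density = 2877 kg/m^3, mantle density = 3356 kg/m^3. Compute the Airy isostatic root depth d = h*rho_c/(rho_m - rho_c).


rho_m - rho_c = 3356 - 2877 = 479
d = 2560 * 2877 / 479
= 7365120 / 479
= 15376.03 m

15376.03


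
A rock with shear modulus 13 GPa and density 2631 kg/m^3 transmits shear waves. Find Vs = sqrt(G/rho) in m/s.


Convert G to Pa: G = 13e9 Pa
Compute G/rho = 13e9 / 2631 = 4941087.0391
Vs = sqrt(4941087.0391) = 2222.86 m/s

2222.86


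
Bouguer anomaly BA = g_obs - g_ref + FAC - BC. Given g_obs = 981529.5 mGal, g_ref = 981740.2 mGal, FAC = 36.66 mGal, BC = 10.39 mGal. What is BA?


BA = g_obs - g_ref + FAC - BC
= 981529.5 - 981740.2 + 36.66 - 10.39
= -184.43 mGal

-184.43


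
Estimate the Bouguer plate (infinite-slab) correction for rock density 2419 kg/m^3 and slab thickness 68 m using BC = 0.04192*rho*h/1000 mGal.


BC = 0.04192 * rho * h / 1000
= 0.04192 * 2419 * 68 / 1000
= 6.8955 mGal

6.8955


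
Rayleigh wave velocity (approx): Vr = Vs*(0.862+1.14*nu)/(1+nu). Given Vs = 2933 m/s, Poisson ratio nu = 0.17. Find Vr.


Numerator factor = 0.862 + 1.14*0.17 = 1.0558
Denominator = 1 + 0.17 = 1.17
Vr = 2933 * 1.0558 / 1.17 = 2646.72 m/s

2646.72


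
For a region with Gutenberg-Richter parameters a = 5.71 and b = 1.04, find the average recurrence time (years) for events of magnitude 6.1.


log10(N) = 5.71 - 1.04*6.1 = -0.634
N = 10^-0.634 = 0.232274
T = 1/N = 1/0.232274 = 4.3053 years

4.3053


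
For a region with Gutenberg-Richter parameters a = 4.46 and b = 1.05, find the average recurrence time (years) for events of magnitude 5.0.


log10(N) = 4.46 - 1.05*5.0 = -0.79
N = 10^-0.79 = 0.162181
T = 1/N = 1/0.162181 = 6.166 years

6.166


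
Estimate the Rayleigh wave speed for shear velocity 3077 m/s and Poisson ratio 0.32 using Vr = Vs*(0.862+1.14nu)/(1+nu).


Numerator factor = 0.862 + 1.14*0.32 = 1.2268
Denominator = 1 + 0.32 = 1.32
Vr = 3077 * 1.2268 / 1.32 = 2859.75 m/s

2859.75


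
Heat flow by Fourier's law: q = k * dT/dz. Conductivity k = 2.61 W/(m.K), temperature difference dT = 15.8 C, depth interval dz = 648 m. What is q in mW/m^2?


q = k * dT / dz * 1000
= 2.61 * 15.8 / 648 * 1000
= 0.063639 * 1000
= 63.6389 mW/m^2

63.6389


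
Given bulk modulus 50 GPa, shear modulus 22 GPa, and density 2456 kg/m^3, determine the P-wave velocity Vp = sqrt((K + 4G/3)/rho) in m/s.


First compute the effective modulus:
K + 4G/3 = 50e9 + 4*22e9/3 = 79333333333.33 Pa
Then divide by density:
79333333333.33 / 2456 = 32301845.8198 Pa/(kg/m^3)
Take the square root:
Vp = sqrt(32301845.8198) = 5683.47 m/s

5683.47


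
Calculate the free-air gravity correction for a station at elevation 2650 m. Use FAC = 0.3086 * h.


FAC = 0.3086 * h
= 0.3086 * 2650
= 817.79 mGal

817.79


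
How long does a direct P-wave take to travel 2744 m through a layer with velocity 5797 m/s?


t = x / V
= 2744 / 5797
= 0.4733 s

0.4733


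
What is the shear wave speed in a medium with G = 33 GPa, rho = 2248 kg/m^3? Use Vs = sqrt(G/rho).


Convert G to Pa: G = 33e9 Pa
Compute G/rho = 33e9 / 2248 = 14679715.3025
Vs = sqrt(14679715.3025) = 3831.41 m/s

3831.41


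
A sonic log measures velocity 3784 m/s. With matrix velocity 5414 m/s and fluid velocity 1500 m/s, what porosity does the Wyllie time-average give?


1/V - 1/Vm = 1/3784 - 1/5414 = 7.956e-05
1/Vf - 1/Vm = 1/1500 - 1/5414 = 0.00048196
phi = 7.956e-05 / 0.00048196 = 0.1651

0.1651


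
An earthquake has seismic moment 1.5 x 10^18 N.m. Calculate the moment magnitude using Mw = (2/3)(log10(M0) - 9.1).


log10(M0) = log10(1.5 x 10^18) = 18.1761
Mw = 2/3 * (18.1761 - 9.1)
= 2/3 * 9.0761
= 6.05

6.05


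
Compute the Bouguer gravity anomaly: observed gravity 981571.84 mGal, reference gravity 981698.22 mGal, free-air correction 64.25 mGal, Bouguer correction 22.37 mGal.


BA = g_obs - g_ref + FAC - BC
= 981571.84 - 981698.22 + 64.25 - 22.37
= -84.5 mGal

-84.5


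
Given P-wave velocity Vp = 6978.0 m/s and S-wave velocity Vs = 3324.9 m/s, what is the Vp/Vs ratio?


Vp/Vs = 6978.0 / 3324.9
= 2.0987

2.0987


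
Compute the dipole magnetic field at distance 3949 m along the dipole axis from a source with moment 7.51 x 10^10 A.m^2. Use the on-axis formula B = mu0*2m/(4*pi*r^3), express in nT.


m = 7.51 x 10^10 = 75100000000 A.m^2
2m = 150200000000 A.m^2
r^3 = 3949^3 = 61583079349
B = (4pi*10^-7) * 150200000000 / (4*pi * 61583079349) * 1e9
= 188746.886628 / 773875798673.02 * 1e9
= 243.8982 nT

243.8982


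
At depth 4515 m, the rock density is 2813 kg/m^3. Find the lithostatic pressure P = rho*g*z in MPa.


P = rho * g * z / 1e6
= 2813 * 9.81 * 4515 / 1e6
= 124593817.95 / 1e6
= 124.5938 MPa

124.5938


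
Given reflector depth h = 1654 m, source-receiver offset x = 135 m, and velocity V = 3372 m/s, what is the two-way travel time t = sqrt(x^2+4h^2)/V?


x^2 + 4h^2 = 135^2 + 4*1654^2 = 18225 + 10942864 = 10961089
sqrt(10961089) = 3310.7535
t = 3310.7535 / 3372 = 0.9818 s

0.9818


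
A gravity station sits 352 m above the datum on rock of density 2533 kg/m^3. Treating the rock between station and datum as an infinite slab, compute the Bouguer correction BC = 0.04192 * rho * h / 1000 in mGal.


BC = 0.04192 * rho * h / 1000
= 0.04192 * 2533 * 352 / 1000
= 37.3765 mGal

37.3765


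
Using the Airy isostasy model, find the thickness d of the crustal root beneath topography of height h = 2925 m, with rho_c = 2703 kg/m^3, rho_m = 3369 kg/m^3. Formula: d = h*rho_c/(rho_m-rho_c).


rho_m - rho_c = 3369 - 2703 = 666
d = 2925 * 2703 / 666
= 7906275 / 666
= 11871.28 m

11871.28


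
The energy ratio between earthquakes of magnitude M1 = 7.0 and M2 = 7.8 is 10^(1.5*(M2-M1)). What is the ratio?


M2 - M1 = 7.8 - 7.0 = 0.8
1.5 * 0.8 = 1.2
ratio = 10^1.2 = 15.85

15.85


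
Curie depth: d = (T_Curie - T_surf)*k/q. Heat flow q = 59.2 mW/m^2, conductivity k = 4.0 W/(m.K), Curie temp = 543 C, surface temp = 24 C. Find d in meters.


T_Curie - T_surf = 543 - 24 = 519 C
Convert q to W/m^2: 59.2 mW/m^2 = 0.0592 W/m^2
d = 519 * 4.0 / 0.0592 = 35067.57 m

35067.57


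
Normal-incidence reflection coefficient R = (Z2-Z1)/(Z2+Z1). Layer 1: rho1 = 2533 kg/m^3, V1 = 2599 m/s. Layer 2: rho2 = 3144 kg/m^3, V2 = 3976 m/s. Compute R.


Z1 = 2533 * 2599 = 6583267
Z2 = 3144 * 3976 = 12500544
R = (12500544 - 6583267) / (12500544 + 6583267) = 5917277 / 19083811 = 0.3101

0.3101


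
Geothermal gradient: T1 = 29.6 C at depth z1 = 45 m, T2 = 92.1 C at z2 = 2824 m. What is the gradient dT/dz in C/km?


dT = 92.1 - 29.6 = 62.5 C
dz = 2824 - 45 = 2779 m
gradient = dT/dz * 1000 = 62.5/2779 * 1000 = 22.4901 C/km

22.4901


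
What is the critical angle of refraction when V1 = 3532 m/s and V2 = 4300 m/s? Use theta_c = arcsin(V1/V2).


V1/V2 = 3532/4300 = 0.821395
theta_c = arcsin(0.821395) = 55.2247 degrees

55.2247


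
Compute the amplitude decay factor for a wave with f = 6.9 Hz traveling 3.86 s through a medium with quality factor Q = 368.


pi*f*t/Q = pi*6.9*3.86/368 = 0.227373
A/A0 = exp(-0.227373) = 0.796624

0.796624


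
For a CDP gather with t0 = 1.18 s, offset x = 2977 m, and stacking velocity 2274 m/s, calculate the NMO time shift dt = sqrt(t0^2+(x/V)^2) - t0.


x/Vnmo = 2977/2274 = 1.309147
(x/Vnmo)^2 = 1.713866
t0^2 = 1.3924
sqrt(1.3924 + 1.713866) = 1.76246
dt = 1.76246 - 1.18 = 0.58246

0.58246


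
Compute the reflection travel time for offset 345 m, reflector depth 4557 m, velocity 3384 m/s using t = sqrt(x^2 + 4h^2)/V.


x^2 + 4h^2 = 345^2 + 4*4557^2 = 119025 + 83064996 = 83184021
sqrt(83184021) = 9120.5275
t = 9120.5275 / 3384 = 2.6952 s

2.6952


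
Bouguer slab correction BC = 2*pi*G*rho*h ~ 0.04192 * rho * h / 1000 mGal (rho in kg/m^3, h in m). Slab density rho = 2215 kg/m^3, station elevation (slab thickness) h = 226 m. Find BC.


BC = 0.04192 * rho * h / 1000
= 0.04192 * 2215 * 226 / 1000
= 20.9847 mGal

20.9847


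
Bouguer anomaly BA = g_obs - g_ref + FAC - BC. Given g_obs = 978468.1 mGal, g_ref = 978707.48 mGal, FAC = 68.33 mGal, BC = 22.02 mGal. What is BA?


BA = g_obs - g_ref + FAC - BC
= 978468.1 - 978707.48 + 68.33 - 22.02
= -193.07 mGal

-193.07


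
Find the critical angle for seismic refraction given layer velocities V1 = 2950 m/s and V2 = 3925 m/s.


V1/V2 = 2950/3925 = 0.751592
theta_c = arcsin(0.751592) = 48.7285 degrees

48.7285


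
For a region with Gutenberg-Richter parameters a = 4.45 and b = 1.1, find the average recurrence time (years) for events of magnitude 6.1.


log10(N) = 4.45 - 1.1*6.1 = -2.26
N = 10^-2.26 = 0.005495
T = 1/N = 1/0.005495 = 181.9701 years

181.9701


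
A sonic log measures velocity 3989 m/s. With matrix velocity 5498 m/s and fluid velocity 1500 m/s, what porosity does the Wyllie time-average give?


1/V - 1/Vm = 1/3989 - 1/5498 = 6.881e-05
1/Vf - 1/Vm = 1/1500 - 1/5498 = 0.00048478
phi = 6.881e-05 / 0.00048478 = 0.1419

0.1419


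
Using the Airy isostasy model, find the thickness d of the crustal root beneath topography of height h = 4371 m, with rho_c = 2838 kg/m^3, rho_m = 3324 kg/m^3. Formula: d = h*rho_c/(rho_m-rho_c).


rho_m - rho_c = 3324 - 2838 = 486
d = 4371 * 2838 / 486
= 12404898 / 486
= 25524.48 m

25524.48
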